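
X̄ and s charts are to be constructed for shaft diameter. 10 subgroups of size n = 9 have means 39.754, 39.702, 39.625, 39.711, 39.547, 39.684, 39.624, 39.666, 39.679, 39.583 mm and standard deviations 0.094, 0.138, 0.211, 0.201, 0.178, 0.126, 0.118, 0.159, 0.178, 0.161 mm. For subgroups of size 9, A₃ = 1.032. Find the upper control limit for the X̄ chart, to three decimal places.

X̄̄ = (39.754 + 39.702 + 39.625 + 39.711 + 39.547 + 39.684 + 39.624 + 39.666 + 39.679 + 39.583) / 10 = 39.6575
s̄ = (0.094 + 0.138 + 0.211 + 0.201 + 0.178 + 0.126 + 0.118 + 0.159 + 0.178 + 0.161) / 10 = 0.1564
UCL = X̄̄ + A₃·s̄ = 39.6575 + 1.032 × 0.1564 = 39.8189

39.819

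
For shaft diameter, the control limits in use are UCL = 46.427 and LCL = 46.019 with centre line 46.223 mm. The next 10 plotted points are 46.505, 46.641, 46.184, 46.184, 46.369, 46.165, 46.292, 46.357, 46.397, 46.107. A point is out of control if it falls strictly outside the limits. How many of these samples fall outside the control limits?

2

Compare each point to [46.019, 46.427]: sample 1 = 46.505 > UCL; sample 2 = 46.641 > UCL.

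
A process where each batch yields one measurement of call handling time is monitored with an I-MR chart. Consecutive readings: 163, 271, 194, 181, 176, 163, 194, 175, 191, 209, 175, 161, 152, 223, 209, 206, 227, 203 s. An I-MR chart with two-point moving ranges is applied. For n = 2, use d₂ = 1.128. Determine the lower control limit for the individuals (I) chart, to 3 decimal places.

X̄ = (163 + 271 + 194 + 181 + 176 + 163 + 194 + 175 + 191 + 209 + 175 + 161 + 152 + 223 + 209 + 206 + 227 + 203) / 18 = 192.9444
Moving ranges: 108, 77, 13, 5, 13, 31, 19, 16, 18, 34, 14, 9, 71, 14, 3, 21, 24; M̄R̄ = 490.0000 / 17 = 28.8235
LCL = X̄ − 3·M̄R̄/d₂ = 192.9444 − 3 × 28.8235 / 1.128 = 116.2861

116.286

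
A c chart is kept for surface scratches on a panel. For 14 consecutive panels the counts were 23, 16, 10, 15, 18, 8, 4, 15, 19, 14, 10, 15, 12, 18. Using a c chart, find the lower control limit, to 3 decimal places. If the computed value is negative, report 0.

2.818

c̄ = (23 + 16 + 10 + 15 + 18 + 8 + 4 + 15 + 19 + 14 + 10 + 15 + 12 + 18) / 14 = 197 / 14 = 14.0714
LCL = c̄ − 3√c̄ = 14.0714 − 3 × 3.7512 = 2.8179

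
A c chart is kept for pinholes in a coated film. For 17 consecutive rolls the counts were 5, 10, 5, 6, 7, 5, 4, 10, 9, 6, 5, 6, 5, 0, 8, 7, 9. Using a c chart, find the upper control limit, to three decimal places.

c̄ = (5 + 10 + 5 + 6 + 7 + 5 + 4 + 10 + 9 + 6 + 5 + 6 + 5 + 0 + 8 + 7 + 9) / 17 = 107 / 17 = 6.2941
UCL = c̄ + 3√c̄ = 6.2941 + 3 × √6.2941 = 6.2941 + 3 × 2.5088 = 13.8205

13.821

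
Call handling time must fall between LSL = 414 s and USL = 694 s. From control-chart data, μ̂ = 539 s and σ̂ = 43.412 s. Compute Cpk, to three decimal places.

0.960

Cpu = (USL − μ̂) / (3σ̂) = (694 − 539) / (3 × 43.412) = 1.1901; Cpl = (μ̂ − LSL) / (3σ̂) = (539 − 414) / (3 × 43.412) = 0.9598; Cpk = min(Cpu, Cpl) = 0.9598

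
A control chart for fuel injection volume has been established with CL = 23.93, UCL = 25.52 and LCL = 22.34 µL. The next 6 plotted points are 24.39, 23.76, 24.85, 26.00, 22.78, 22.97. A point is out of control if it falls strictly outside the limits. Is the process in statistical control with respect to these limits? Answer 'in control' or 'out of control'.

out of control

Compare each point to [22.34, 25.52]: sample 4 = 26.00 > UCL.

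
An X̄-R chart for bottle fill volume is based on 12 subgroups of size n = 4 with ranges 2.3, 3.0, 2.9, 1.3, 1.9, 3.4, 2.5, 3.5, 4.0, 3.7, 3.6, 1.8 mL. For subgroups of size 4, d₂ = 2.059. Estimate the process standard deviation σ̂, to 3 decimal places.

1.372

R̄ = (2.3 + 3.0 + 2.9 + 1.3 + 1.9 + 3.4 + 2.5 + 3.5 + 4.0 + 3.7 + 3.6 + 1.8) / 12 = 2.8250
σ̂ = R̄ / d₂ = 2.8250 / 2.059 = 1.3720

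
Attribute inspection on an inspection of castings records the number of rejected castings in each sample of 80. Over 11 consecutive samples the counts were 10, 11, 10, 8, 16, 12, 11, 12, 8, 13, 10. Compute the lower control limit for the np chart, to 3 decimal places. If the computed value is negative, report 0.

p̄ = Σdᵢ / (k·n) = 121 / (11 × 80) = 0.13750
LCL = np̄ − 3·√(np̄(1−p̄)) = 11.0000 − 3 × 3.0802 = 1.7595

1.759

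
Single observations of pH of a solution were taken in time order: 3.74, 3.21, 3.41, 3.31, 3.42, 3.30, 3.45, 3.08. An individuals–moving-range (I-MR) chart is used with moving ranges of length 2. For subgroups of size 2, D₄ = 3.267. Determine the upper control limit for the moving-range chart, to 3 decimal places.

0.737

Moving ranges: 0.53, 0.20, 0.10, 0.11, 0.12, 0.15, 0.37; M̄R̄ = 1.5800 / 7 = 0.2257
UCL_MR = D₄·M̄R̄ = 3.267 × 0.2257 = 0.7374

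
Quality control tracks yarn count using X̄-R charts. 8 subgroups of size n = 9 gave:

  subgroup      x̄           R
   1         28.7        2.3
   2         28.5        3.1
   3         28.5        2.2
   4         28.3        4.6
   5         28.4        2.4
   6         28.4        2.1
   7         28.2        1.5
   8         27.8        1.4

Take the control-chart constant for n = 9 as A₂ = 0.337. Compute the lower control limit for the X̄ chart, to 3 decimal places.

27.524

X̄̄ = (28.7 + 28.5 + 28.5 + 28.3 + 28.4 + 28.4 + 28.2 + 27.8) / 8 = 226.8000 / 8 = 28.3500
R̄ = (2.3 + 3.1 + 2.2 + 4.6 + 2.4 + 2.1 + 1.5 + 1.4) / 8 = 19.6000 / 8 = 2.4500
LCL = X̄̄ − A₂·R̄ = 28.3500 − 0.337 × 2.4500 = 27.5244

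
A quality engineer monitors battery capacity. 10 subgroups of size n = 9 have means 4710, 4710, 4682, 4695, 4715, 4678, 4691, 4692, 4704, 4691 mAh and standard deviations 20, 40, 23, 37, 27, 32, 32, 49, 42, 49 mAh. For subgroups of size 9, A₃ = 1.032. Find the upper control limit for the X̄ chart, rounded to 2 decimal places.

X̄̄ = (4710 + 4710 + 4682 + 4695 + 4715 + 4678 + 4691 + 4692 + 4704 + 4691) / 10 = 4696.8000
s̄ = (20 + 40 + 23 + 37 + 27 + 32 + 32 + 49 + 42 + 49) / 10 = 35.1000
UCL = X̄̄ + A₃·s̄ = 4696.8000 + 1.032 × 35.1000 = 4733.0232

4733.02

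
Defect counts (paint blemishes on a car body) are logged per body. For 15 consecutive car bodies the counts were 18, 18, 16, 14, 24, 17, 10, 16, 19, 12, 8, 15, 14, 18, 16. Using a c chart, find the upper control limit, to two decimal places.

27.54

c̄ = (18 + 18 + 16 + 14 + 24 + 17 + 10 + 16 + 19 + 12 + 8 + 15 + 14 + 18 + 16) / 15 = 235 / 15 = 15.6667
UCL = c̄ + 3√c̄ = 15.6667 + 3 × √15.6667 = 15.6667 + 3 × 3.9581 = 27.5410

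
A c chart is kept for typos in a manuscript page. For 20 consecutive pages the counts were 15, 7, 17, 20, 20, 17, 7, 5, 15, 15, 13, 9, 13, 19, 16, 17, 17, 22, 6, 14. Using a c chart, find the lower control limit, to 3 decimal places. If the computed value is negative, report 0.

2.895

c̄ = (15 + 7 + 17 + 20 + 20 + 17 + 7 + 5 + 15 + 15 + 13 + 9 + 13 + 19 + 16 + 17 + 17 + 22 + 6 + 14) / 20 = 284 / 20 = 14.2000
LCL = c̄ − 3√c̄ = 14.2000 − 3 × 3.7683 = 2.8951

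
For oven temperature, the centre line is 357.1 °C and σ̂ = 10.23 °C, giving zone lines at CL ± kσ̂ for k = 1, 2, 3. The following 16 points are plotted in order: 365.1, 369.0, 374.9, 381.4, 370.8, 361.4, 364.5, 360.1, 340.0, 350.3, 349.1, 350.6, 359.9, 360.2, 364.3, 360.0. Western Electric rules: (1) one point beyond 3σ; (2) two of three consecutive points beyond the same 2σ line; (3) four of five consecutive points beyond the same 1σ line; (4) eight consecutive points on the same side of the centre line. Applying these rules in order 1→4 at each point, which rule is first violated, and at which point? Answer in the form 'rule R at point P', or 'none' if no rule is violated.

Zone of each point (C = within 1σ̂, B = 1σ̂–2σ̂, A = 2σ̂–3σ̂, * = beyond 3σ̂; sign = side of CL): 1:+C, 2:+B, 3:+B, 4:+A, 5:+B, 6:+C, 7:+C, 8:+C, 9:-B, 10:-C, 11:-C, 12:-C, 13:+C, 14:+C, 15:+C, 16:+C
Rule 3 (four of five consecutive points beyond the same 1σ limit) is satisfied at point 5.

rule 3 at point 5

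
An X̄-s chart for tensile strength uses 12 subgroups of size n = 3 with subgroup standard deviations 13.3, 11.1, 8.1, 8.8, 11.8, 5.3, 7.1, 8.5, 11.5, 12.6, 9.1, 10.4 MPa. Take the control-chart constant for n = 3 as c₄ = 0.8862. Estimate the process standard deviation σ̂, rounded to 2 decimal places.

s̄ = (13.3 + 11.1 + 8.1 + 8.8 + 11.8 + 5.3 + 7.1 + 8.5 + 11.5 + 12.6 + 9.1 + 10.4) / 12 = 9.8000
σ̂ = s̄ / c₄ = 9.8000 / 0.8862 = 11.0585

11.06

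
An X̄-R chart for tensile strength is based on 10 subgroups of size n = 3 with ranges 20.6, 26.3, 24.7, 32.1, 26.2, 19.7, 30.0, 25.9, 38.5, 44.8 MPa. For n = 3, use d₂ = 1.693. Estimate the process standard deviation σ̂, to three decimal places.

R̄ = (20.6 + 26.3 + 24.7 + 32.1 + 26.2 + 19.7 + 30.0 + 25.9 + 38.5 + 44.8) / 10 = 28.8800
σ̂ = R̄ / d₂ = 28.8800 / 1.693 = 17.0585

17.058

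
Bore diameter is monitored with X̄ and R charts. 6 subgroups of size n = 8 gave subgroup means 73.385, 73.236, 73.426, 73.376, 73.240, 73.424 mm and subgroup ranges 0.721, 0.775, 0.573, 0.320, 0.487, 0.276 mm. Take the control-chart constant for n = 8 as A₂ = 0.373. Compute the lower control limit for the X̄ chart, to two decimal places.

X̄̄ = (73.385 + 73.236 + 73.426 + 73.376 + 73.240 + 73.424) / 6 = 440.0870 / 6 = 73.3478
R̄ = (0.721 + 0.775 + 0.573 + 0.320 + 0.487 + 0.276) / 6 = 3.1520 / 6 = 0.5253
LCL = X̄̄ − A₂·R̄ = 73.3478 − 0.373 × 0.5253 = 73.1519

73.15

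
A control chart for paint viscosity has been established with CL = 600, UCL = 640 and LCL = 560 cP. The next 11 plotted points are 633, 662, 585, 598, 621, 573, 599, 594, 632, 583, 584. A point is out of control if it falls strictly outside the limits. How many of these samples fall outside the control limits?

1

Compare each point to [560, 640]: sample 2 = 662 > UCL.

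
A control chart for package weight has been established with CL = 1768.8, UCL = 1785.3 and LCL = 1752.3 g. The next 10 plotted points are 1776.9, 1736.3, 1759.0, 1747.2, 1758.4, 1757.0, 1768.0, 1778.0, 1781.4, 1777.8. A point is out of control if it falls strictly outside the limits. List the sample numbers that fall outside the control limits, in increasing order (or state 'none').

Compare each point to [1752.3, 1785.3]: sample 2 = 1736.3 < LCL; sample 4 = 1747.2 < LCL.

2, 4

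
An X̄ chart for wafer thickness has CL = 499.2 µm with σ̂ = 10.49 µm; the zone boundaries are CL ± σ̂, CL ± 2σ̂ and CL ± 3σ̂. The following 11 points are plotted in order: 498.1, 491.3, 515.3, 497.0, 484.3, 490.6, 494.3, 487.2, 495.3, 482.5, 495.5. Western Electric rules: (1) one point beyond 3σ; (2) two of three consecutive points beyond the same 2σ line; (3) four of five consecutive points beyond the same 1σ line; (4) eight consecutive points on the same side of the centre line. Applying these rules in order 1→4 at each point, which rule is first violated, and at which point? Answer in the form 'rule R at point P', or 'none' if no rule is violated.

rule 4 at point 11

Zone of each point (C = within 1σ̂, B = 1σ̂–2σ̂, A = 2σ̂–3σ̂, * = beyond 3σ̂; sign = side of CL): 1:-C, 2:-C, 3:+B, 4:-C, 5:-B, 6:-C, 7:-C, 8:-B, 9:-C, 10:-B, 11:-C
Rule 4 (eight consecutive points on the same side of the centre line) is satisfied at point 11.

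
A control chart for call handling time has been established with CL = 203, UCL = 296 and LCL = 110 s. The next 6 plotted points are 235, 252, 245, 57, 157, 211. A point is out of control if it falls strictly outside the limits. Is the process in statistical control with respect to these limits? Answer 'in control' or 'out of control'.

Compare each point to [110, 296]: sample 4 = 57 < LCL.

out of control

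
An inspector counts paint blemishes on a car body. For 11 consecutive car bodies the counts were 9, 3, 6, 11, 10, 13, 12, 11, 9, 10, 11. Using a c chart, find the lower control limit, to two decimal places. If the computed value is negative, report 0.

c̄ = (9 + 3 + 6 + 11 + 10 + 13 + 12 + 11 + 9 + 10 + 11) / 11 = 105 / 11 = 9.5455
LCL = c̄ − 3√c̄ = 9.5455 − 3 × 3.0896 = 0.2767

0.28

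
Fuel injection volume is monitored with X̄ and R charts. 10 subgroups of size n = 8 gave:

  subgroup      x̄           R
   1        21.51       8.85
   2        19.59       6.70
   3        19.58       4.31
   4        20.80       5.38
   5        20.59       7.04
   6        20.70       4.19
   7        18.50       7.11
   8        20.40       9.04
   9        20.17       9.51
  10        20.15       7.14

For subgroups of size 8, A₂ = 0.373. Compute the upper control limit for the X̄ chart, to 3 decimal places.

X̄̄ = (21.51 + 19.59 + 19.58 + 20.80 + 20.59 + 20.70 + 18.50 + 20.40 + 20.17 + 20.15) / 10 = 201.9900 / 10 = 20.1990
R̄ = (8.85 + 6.70 + 4.31 + 5.38 + 7.04 + 4.19 + 7.11 + 9.04 + 9.51 + 7.14) / 10 = 69.2700 / 10 = 6.9270
UCL = X̄̄ + A₂·R̄ = 20.1990 + 0.373 × 6.9270 = 22.7828

22.783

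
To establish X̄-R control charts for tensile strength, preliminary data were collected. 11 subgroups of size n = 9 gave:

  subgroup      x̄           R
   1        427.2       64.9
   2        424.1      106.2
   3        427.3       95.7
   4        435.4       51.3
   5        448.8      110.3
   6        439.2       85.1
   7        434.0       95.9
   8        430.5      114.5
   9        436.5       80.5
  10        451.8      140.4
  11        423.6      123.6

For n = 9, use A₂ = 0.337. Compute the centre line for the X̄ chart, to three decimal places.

X̄̄ = (427.2 + 424.1 + 427.3 + 435.4 + 448.8 + 439.2 + 434.0 + 430.5 + 436.5 + 451.8 + 423.6) / 11 = 4778.4000 / 11 = 434.4000
CL = X̄̄ = 434.4000

434.400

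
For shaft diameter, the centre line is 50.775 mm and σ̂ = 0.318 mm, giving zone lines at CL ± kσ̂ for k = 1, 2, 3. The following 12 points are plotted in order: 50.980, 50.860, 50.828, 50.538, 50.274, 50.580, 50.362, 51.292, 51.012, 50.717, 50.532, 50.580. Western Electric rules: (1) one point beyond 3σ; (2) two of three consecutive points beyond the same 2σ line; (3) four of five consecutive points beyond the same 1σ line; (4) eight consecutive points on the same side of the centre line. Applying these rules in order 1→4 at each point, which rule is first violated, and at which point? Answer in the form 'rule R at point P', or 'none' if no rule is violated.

Zone of each point (C = within 1σ̂, B = 1σ̂–2σ̂, A = 2σ̂–3σ̂, * = beyond 3σ̂; sign = side of CL): 1:+C, 2:+C, 3:+C, 4:-C, 5:-B, 6:-C, 7:-B, 8:+B, 9:+C, 10:-C, 11:-C, 12:-C
No rule fires across all 12 points.

none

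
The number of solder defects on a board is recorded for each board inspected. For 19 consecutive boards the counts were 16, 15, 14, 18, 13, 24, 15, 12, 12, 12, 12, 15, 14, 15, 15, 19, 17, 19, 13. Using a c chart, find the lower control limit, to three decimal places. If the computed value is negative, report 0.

3.543

c̄ = (16 + 15 + 14 + 18 + 13 + 24 + 15 + 12 + 12 + 12 + 12 + 15 + 14 + 15 + 15 + 19 + 17 + 19 + 13) / 19 = 290 / 19 = 15.2632
LCL = c̄ − 3√c̄ = 15.2632 − 3 × 3.9068 = 3.5427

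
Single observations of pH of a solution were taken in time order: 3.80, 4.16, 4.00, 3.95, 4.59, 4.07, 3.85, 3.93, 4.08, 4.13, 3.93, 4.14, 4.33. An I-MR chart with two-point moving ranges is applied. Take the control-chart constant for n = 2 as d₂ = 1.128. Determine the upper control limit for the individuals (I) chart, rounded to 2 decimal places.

4.70

X̄ = (3.80 + 4.16 + 4.00 + 3.95 + 4.59 + 4.07 + 3.85 + 3.93 + 4.08 + 4.13 + 3.93 + 4.14 + 4.33) / 13 = 4.0738
Moving ranges: 0.36, 0.16, 0.05, 0.64, 0.52, 0.22, 0.08, 0.15, 0.05, 0.20, 0.21, 0.19; M̄R̄ = 2.8300 / 12 = 0.2358
UCL = X̄ + 3·M̄R̄/d₂ = 4.0738 + 3 × 0.2358 / 1.128 = 4.7011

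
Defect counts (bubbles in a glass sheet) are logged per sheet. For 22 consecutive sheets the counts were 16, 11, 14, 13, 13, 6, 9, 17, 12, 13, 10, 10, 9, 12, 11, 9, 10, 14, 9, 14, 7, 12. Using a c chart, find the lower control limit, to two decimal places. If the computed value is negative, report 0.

c̄ = (16 + 11 + 14 + 13 + 13 + 6 + 9 + 17 + 12 + 13 + 10 + 10 + 9 + 12 + 11 + 9 + 10 + 14 + 9 + 14 + 7 + 12) / 22 = 251 / 22 = 11.4091
LCL = c̄ − 3√c̄ = 11.4091 − 3 × 3.3777 = 1.2759

1.28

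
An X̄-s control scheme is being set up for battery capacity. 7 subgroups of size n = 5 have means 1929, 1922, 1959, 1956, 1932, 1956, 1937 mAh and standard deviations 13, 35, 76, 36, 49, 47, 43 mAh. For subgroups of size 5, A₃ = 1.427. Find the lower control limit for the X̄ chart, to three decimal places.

X̄̄ = (1929 + 1922 + 1959 + 1956 + 1932 + 1956 + 1937) / 7 = 1941.5714
s̄ = (13 + 35 + 76 + 36 + 49 + 47 + 43) / 7 = 42.7143
LCL = X̄̄ − A₃·s̄ = 1941.5714 − 1.427 × 42.7143 = 1880.6181

1880.618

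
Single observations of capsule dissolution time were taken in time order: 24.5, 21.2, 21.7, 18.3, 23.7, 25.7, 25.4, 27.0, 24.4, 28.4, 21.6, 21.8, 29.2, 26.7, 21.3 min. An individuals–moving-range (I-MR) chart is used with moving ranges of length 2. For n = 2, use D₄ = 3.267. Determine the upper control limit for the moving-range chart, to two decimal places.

10.59

Moving ranges: 3.3, 0.5, 3.4, 5.4, 2.0, 0.3, 1.6, 2.6, 4.0, 6.8, 0.2, 7.4, 2.5, 5.4; M̄R̄ = 45.4000 / 14 = 3.2429
UCL_MR = D₄·M̄R̄ = 3.267 × 3.2429 = 10.5944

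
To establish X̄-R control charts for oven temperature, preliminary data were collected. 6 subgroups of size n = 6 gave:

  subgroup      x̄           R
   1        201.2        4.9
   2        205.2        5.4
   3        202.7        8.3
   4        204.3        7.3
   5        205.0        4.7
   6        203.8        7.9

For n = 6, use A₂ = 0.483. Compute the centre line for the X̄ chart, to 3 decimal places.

203.700

X̄̄ = (201.2 + 205.2 + 202.7 + 204.3 + 205.0 + 203.8) / 6 = 1222.2000 / 6 = 203.7000
CL = X̄̄ = 203.7000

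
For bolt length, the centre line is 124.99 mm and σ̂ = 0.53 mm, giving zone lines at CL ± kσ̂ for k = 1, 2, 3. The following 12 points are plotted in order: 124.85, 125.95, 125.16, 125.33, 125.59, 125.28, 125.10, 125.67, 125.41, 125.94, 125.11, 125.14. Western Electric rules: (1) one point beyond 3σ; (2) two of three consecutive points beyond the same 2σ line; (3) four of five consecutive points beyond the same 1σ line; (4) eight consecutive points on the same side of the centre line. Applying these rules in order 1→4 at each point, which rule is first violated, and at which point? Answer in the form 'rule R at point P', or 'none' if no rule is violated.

Zone of each point (C = within 1σ̂, B = 1σ̂–2σ̂, A = 2σ̂–3σ̂, * = beyond 3σ̂; sign = side of CL): 1:-C, 2:+B, 3:+C, 4:+C, 5:+B, 6:+C, 7:+C, 8:+B, 9:+C, 10:+B, 11:+C, 12:+C
Rule 4 (eight consecutive points on the same side of the centre line) is satisfied at point 9.

rule 4 at point 9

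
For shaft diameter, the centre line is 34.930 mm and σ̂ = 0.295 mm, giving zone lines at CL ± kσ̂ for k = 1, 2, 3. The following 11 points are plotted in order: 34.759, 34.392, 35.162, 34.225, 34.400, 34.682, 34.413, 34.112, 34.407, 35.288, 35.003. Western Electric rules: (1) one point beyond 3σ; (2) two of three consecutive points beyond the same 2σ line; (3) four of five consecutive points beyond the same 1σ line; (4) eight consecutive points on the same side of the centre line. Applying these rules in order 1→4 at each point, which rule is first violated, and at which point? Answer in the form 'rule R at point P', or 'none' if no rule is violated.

rule 3 at point 8

Zone of each point (C = within 1σ̂, B = 1σ̂–2σ̂, A = 2σ̂–3σ̂, * = beyond 3σ̂; sign = side of CL): 1:-C, 2:-B, 3:+C, 4:-A, 5:-B, 6:-C, 7:-B, 8:-A, 9:-B, 10:+B, 11:+C
Rule 3 (four of five consecutive points beyond the same 1σ limit) is satisfied at point 8.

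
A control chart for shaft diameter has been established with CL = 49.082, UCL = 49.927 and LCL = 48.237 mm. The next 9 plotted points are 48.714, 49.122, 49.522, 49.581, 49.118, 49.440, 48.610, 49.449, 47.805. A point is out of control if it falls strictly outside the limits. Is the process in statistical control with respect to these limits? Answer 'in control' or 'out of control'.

out of control

Compare each point to [48.237, 49.927]: sample 9 = 47.805 < LCL.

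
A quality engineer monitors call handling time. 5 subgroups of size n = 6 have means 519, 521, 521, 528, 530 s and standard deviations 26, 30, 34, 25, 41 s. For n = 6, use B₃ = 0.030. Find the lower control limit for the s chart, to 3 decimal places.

s̄ = (26 + 30 + 34 + 25 + 41) / 5 = 31.2000
LCL_s = B₃·s̄ = 0.030 × 31.2000 = 0.9360

0.936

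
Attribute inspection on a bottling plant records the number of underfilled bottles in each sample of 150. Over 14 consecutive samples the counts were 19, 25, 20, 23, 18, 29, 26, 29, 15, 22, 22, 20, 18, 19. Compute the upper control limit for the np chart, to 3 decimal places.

34.732

p̄ = Σdᵢ / (k·n) = 305 / (14 × 150) = 0.14524
UCL = np̄ + 3·√(np̄(1−p̄)) = 21.7857 + 3 × √(21.7857×0.85476) = 21.7857 + 3 × 4.3153 = 34.7315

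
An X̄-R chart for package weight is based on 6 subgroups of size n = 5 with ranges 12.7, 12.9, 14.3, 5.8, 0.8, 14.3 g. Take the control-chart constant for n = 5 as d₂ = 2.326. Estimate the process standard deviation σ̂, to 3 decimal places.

4.357

R̄ = (12.7 + 12.9 + 14.3 + 5.8 + 0.8 + 14.3) / 6 = 10.1333
σ̂ = R̄ / d₂ = 10.1333 / 2.326 = 4.3565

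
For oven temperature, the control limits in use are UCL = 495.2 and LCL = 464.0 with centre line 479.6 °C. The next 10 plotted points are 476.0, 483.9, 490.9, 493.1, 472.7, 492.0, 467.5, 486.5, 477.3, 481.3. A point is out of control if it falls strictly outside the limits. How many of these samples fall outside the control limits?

0

All 10 points lie within [464.0, 495.2].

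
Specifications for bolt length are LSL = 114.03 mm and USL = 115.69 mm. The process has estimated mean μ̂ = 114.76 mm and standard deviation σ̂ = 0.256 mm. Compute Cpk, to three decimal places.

0.951

Cpu = (USL − μ̂) / (3σ̂) = (115.69 − 114.76) / (3 × 0.256) = 1.2109; Cpl = (μ̂ − LSL) / (3σ̂) = (114.76 − 114.03) / (3 × 0.256) = 0.9505; Cpk = min(Cpu, Cpl) = 0.9505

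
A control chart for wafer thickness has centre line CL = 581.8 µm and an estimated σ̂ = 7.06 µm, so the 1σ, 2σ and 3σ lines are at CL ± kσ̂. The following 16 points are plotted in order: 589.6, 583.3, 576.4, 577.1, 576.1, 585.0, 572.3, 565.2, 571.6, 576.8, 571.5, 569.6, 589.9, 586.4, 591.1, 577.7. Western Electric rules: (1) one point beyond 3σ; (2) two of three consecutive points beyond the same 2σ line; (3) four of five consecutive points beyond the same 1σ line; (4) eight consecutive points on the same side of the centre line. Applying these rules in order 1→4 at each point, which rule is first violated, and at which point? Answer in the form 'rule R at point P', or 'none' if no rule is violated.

Zone of each point (C = within 1σ̂, B = 1σ̂–2σ̂, A = 2σ̂–3σ̂, * = beyond 3σ̂; sign = side of CL): 1:+B, 2:+C, 3:-C, 4:-C, 5:-C, 6:+C, 7:-B, 8:-A, 9:-B, 10:-C, 11:-B, 12:-B, 13:+B, 14:+C, 15:+B, 16:-C
Rule 3 (four of five consecutive points beyond the same 1σ limit) is satisfied at point 11.

rule 3 at point 11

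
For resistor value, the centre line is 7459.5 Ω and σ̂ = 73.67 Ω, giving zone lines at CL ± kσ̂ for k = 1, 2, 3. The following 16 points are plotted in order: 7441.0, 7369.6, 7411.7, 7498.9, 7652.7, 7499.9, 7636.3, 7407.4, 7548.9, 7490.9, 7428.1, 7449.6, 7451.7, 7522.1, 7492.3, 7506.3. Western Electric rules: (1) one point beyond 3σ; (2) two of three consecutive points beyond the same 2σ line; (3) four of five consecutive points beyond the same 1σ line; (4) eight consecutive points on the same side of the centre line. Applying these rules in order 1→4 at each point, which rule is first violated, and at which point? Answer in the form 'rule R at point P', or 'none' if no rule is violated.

rule 2 at point 7

Zone of each point (C = within 1σ̂, B = 1σ̂–2σ̂, A = 2σ̂–3σ̂, * = beyond 3σ̂; sign = side of CL): 1:-C, 2:-B, 3:-C, 4:+C, 5:+A, 6:+C, 7:+A, 8:-C, 9:+B, 10:+C, 11:-C, 12:-C, 13:-C, 14:+C, 15:+C, 16:+C
Rule 2 (two of three consecutive points beyond the same 2σ limit) is satisfied at point 7.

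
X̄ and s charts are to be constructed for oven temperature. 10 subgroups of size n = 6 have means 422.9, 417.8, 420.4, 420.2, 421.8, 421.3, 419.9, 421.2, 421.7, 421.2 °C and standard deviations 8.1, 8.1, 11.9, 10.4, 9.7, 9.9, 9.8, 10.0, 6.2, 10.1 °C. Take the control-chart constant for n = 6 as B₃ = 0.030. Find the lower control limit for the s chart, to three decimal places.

0.283

s̄ = (8.1 + 8.1 + 11.9 + 10.4 + 9.7 + 9.9 + 9.8 + 10.0 + 6.2 + 10.1) / 10 = 9.4200
LCL_s = B₃·s̄ = 0.030 × 9.4200 = 0.2826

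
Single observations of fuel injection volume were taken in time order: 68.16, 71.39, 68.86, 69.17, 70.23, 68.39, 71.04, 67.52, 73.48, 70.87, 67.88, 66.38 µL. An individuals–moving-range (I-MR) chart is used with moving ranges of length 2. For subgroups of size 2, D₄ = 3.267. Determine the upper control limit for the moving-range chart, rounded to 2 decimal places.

Moving ranges: 3.23, 2.53, 0.31, 1.06, 1.84, 2.65, 3.52, 5.96, 2.61, 2.99, 1.50; M̄R̄ = 28.2000 / 11 = 2.5636
UCL_MR = D₄·M̄R̄ = 3.267 × 2.5636 = 8.3754

8.38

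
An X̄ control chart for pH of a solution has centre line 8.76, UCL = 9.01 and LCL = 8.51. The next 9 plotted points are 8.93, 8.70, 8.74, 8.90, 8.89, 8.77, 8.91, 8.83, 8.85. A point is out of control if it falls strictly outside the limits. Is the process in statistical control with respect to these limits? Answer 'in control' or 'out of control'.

All 9 points lie within [8.51, 9.01].

in control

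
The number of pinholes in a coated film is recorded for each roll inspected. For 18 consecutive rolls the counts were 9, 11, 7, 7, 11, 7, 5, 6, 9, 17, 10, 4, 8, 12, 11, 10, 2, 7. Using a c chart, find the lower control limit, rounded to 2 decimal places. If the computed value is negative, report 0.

c̄ = (9 + 11 + 7 + 7 + 11 + 7 + 5 + 6 + 9 + 17 + 10 + 4 + 8 + 12 + 11 + 10 + 2 + 7) / 18 = 153 / 18 = 8.5000
LCL = c̄ − 3√c̄ = 8.5000 − 3 × 2.9155 = -0.2464 → 0 (cannot be negative)

0.00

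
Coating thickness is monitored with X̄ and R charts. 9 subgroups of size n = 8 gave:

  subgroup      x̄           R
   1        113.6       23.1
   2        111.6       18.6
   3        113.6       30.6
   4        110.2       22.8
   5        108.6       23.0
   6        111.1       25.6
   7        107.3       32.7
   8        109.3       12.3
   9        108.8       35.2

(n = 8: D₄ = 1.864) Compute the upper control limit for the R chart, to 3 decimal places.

46.372

R̄ = (23.1 + 18.6 + 30.6 + 22.8 + 23.0 + 25.6 + 32.7 + 12.3 + 35.2) / 9 = 223.9000 / 9 = 24.8778
UCL_R = D₄·R̄ = 1.864 × 24.8778 = 46.3722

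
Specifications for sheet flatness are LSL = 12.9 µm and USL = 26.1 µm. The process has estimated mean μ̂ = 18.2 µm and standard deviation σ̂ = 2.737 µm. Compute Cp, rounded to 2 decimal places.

0.80

Cp = (USL − LSL) / (6σ̂) = (26.1 − 12.9) / (6 × 2.737) = 13.2000 / 16.4220 = 0.8038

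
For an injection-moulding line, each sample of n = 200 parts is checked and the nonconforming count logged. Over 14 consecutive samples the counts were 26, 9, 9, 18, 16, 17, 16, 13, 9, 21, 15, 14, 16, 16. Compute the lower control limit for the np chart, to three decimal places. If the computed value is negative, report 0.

p̄ = Σdᵢ / (k·n) = 215 / (14 × 200) = 0.07679
LCL = np̄ − 3·√(np̄(1−p̄)) = 15.3571 − 3 × 3.7654 = 4.0611

4.061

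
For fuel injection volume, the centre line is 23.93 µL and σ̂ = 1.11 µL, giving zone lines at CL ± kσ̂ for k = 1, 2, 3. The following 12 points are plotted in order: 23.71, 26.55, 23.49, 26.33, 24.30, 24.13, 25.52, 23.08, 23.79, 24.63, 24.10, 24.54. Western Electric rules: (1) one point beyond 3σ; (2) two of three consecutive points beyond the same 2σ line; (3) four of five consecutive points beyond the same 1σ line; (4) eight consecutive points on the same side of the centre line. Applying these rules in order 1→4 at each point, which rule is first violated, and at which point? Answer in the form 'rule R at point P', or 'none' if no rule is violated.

Zone of each point (C = within 1σ̂, B = 1σ̂–2σ̂, A = 2σ̂–3σ̂, * = beyond 3σ̂; sign = side of CL): 1:-C, 2:+A, 3:-C, 4:+A, 5:+C, 6:+C, 7:+B, 8:-C, 9:-C, 10:+C, 11:+C, 12:+C
Rule 2 (two of three consecutive points beyond the same 2σ limit) is satisfied at point 4.

rule 2 at point 4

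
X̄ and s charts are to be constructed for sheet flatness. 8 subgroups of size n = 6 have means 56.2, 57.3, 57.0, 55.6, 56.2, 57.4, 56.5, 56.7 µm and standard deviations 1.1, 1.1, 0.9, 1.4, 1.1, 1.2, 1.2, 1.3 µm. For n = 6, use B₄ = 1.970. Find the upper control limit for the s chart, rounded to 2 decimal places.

s̄ = (1.1 + 1.1 + 0.9 + 1.4 + 1.1 + 1.2 + 1.2 + 1.3) / 8 = 1.1625
UCL_s = B₄·s̄ = 1.970 × 1.1625 = 2.2901

2.29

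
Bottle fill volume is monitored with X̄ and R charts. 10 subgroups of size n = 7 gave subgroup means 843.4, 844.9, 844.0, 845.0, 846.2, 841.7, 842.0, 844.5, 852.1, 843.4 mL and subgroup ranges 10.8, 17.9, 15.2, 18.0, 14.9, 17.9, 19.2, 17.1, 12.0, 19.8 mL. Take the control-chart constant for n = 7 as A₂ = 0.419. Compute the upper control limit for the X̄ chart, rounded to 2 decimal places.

851.54

X̄̄ = (843.4 + 844.9 + 844.0 + 845.0 + 846.2 + 841.7 + 842.0 + 844.5 + 852.1 + 843.4) / 10 = 8447.2000 / 10 = 844.7200
R̄ = (10.8 + 17.9 + 15.2 + 18.0 + 14.9 + 17.9 + 19.2 + 17.1 + 12.0 + 19.8) / 10 = 162.8000 / 10 = 16.2800
UCL = X̄̄ + A₂·R̄ = 844.7200 + 0.419 × 16.2800 = 851.5413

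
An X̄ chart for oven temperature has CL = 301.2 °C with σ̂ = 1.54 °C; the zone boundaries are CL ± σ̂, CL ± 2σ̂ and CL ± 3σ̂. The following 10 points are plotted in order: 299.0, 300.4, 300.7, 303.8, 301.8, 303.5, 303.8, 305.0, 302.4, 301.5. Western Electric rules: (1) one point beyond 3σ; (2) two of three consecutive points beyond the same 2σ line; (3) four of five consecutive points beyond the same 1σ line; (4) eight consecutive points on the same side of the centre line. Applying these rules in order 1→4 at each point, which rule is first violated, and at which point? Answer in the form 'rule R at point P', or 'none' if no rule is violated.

rule 3 at point 8

Zone of each point (C = within 1σ̂, B = 1σ̂–2σ̂, A = 2σ̂–3σ̂, * = beyond 3σ̂; sign = side of CL): 1:-B, 2:-C, 3:-C, 4:+B, 5:+C, 6:+B, 7:+B, 8:+A, 9:+C, 10:+C
Rule 3 (four of five consecutive points beyond the same 1σ limit) is satisfied at point 8.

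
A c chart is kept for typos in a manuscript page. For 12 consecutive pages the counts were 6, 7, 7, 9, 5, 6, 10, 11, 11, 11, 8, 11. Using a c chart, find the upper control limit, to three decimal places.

17.246

c̄ = (6 + 7 + 7 + 9 + 5 + 6 + 10 + 11 + 11 + 11 + 8 + 11) / 12 = 102 / 12 = 8.5000
UCL = c̄ + 3√c̄ = 8.5000 + 3 × √8.5000 = 8.5000 + 3 × 2.9155 = 17.2464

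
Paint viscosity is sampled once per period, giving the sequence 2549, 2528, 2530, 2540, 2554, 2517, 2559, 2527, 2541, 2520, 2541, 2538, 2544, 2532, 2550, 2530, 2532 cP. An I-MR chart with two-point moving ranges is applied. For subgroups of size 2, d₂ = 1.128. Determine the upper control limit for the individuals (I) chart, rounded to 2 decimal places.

2582.89

X̄ = (2549 + 2528 + 2530 + 2540 + 2554 + 2517 + 2559 + 2527 + 2541 + 2520 + 2541 + 2538 + 2544 + 2532 + 2550 + 2530 + 2532) / 17 = 2537.1765
Moving ranges: 21, 2, 10, 14, 37, 42, 32, 14, 21, 21, 3, 6, 12, 18, 20, 2; M̄R̄ = 275.0000 / 16 = 17.1875
UCL = X̄ + 3·M̄R̄/d₂ = 2537.1765 + 3 × 17.1875 / 1.128 = 2582.8879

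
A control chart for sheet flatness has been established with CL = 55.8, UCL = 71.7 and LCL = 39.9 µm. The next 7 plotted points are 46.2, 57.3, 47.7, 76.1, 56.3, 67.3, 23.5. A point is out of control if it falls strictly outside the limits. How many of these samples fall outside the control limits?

2

Compare each point to [39.9, 71.7]: sample 4 = 76.1 > UCL; sample 7 = 23.5 < LCL.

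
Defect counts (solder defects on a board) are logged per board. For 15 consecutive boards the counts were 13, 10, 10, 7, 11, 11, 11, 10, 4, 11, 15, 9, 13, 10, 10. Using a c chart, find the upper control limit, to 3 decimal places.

19.977

c̄ = (13 + 10 + 10 + 7 + 11 + 11 + 11 + 10 + 4 + 11 + 15 + 9 + 13 + 10 + 10) / 15 = 155 / 15 = 10.3333
UCL = c̄ + 3√c̄ = 10.3333 + 3 × √10.3333 = 10.3333 + 3 × 3.2146 = 19.9770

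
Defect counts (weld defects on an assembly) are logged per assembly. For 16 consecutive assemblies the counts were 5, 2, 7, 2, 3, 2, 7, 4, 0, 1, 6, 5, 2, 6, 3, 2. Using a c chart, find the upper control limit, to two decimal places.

9.22

c̄ = (5 + 2 + 7 + 2 + 3 + 2 + 7 + 4 + 0 + 1 + 6 + 5 + 2 + 6 + 3 + 2) / 16 = 57 / 16 = 3.5625
UCL = c̄ + 3√c̄ = 3.5625 + 3 × √3.5625 = 3.5625 + 3 × 1.8875 = 9.2249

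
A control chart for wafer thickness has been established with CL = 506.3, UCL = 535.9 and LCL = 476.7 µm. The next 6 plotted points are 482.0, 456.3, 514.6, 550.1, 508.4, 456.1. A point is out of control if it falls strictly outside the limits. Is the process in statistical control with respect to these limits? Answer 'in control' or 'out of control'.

Compare each point to [476.7, 535.9]: sample 2 = 456.3 < LCL; sample 4 = 550.1 > UCL; sample 6 = 456.1 < LCL.

out of control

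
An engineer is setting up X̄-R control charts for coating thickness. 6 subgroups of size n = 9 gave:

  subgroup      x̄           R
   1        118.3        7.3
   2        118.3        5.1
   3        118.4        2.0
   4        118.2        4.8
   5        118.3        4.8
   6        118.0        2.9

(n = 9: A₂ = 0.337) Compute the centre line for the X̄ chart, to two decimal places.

118.25

X̄̄ = (118.3 + 118.3 + 118.4 + 118.2 + 118.3 + 118.0) / 6 = 709.5000 / 6 = 118.2500
CL = X̄̄ = 118.2500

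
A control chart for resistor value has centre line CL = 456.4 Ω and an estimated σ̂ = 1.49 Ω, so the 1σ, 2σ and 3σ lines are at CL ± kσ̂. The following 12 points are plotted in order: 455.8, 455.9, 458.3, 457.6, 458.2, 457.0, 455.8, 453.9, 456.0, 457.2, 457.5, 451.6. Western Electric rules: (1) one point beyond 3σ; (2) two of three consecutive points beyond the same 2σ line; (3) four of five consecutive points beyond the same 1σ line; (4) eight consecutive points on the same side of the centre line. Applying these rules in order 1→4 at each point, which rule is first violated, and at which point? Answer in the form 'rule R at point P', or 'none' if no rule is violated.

Zone of each point (C = within 1σ̂, B = 1σ̂–2σ̂, A = 2σ̂–3σ̂, * = beyond 3σ̂; sign = side of CL): 1:-C, 2:-C, 3:+B, 4:+C, 5:+B, 6:+C, 7:-C, 8:-B, 9:-C, 10:+C, 11:+C, 12:-*
Rule 1 (one point beyond the 3σ limits) is satisfied at point 12.

rule 1 at point 12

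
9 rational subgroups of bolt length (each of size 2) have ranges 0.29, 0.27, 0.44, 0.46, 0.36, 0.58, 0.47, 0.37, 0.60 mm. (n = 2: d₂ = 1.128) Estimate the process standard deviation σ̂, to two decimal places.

0.38

R̄ = (0.29 + 0.27 + 0.44 + 0.46 + 0.36 + 0.58 + 0.47 + 0.37 + 0.60) / 9 = 0.4267
σ̂ = R̄ / d₂ = 0.4267 / 1.128 = 0.3783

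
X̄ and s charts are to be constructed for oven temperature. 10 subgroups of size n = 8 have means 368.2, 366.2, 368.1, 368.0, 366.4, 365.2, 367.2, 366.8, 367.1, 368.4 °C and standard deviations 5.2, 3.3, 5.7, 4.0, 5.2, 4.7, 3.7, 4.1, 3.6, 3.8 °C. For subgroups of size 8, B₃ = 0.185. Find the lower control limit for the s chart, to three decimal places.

s̄ = (5.2 + 3.3 + 5.7 + 4.0 + 5.2 + 4.7 + 3.7 + 4.1 + 3.6 + 3.8) / 10 = 4.3300
LCL_s = B₃·s̄ = 0.185 × 4.3300 = 0.8011

0.801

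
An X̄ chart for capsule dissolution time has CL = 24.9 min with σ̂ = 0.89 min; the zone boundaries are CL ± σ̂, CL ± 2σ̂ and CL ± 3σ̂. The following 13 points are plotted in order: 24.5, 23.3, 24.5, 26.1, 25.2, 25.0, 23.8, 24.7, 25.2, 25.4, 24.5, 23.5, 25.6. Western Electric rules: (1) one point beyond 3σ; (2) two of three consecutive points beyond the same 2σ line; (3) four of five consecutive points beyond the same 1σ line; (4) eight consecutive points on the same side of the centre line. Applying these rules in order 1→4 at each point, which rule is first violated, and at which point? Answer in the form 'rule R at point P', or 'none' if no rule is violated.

none

Zone of each point (C = within 1σ̂, B = 1σ̂–2σ̂, A = 2σ̂–3σ̂, * = beyond 3σ̂; sign = side of CL): 1:-C, 2:-B, 3:-C, 4:+B, 5:+C, 6:+C, 7:-B, 8:-C, 9:+C, 10:+C, 11:-C, 12:-B, 13:+C
No rule fires across all 13 points.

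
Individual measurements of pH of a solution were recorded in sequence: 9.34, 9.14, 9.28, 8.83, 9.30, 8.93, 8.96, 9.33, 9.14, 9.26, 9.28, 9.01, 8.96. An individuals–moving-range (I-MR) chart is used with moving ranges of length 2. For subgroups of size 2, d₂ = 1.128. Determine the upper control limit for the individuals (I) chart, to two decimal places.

X̄ = (9.34 + 9.14 + 9.28 + 8.83 + 9.30 + 8.93 + 8.96 + 9.33 + 9.14 + 9.26 + 9.28 + 9.01 + 8.96) / 13 = 9.1354
Moving ranges: 0.20, 0.14, 0.45, 0.47, 0.37, 0.03, 0.37, 0.19, 0.12, 0.02, 0.27, 0.05; M̄R̄ = 2.6800 / 12 = 0.2233
UCL = X̄ + 3·M̄R̄/d₂ = 9.1354 + 3 × 0.2233 / 1.128 = 9.7294

9.73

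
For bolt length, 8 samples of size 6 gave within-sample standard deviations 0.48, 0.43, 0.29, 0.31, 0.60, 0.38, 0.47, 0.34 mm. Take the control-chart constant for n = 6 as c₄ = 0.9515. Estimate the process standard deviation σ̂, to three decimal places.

s̄ = (0.48 + 0.43 + 0.29 + 0.31 + 0.60 + 0.38 + 0.47 + 0.34) / 8 = 0.4125
σ̂ = s̄ / c₄ = 0.4125 / 0.9515 = 0.4335

0.434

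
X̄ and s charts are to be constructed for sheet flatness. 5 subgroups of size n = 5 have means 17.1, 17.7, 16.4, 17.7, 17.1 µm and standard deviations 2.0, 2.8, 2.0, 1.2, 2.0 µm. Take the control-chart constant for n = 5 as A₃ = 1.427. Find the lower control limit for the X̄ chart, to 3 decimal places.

X̄̄ = (17.1 + 17.7 + 16.4 + 17.7 + 17.1) / 5 = 17.2000
s̄ = (2.0 + 2.8 + 2.0 + 1.2 + 2.0) / 5 = 2.0000
LCL = X̄̄ − A₃·s̄ = 17.2000 − 1.427 × 2.0000 = 14.3460

14.346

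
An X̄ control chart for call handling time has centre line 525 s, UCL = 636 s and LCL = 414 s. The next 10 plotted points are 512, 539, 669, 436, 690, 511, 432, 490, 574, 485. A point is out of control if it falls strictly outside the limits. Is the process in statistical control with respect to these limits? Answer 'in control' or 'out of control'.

out of control

Compare each point to [414, 636]: sample 3 = 669 > UCL; sample 5 = 690 > UCL.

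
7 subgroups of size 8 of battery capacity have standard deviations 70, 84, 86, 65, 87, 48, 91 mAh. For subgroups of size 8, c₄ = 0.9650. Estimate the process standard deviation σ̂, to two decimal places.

78.61

s̄ = (70 + 84 + 86 + 65 + 87 + 48 + 91) / 7 = 75.8571
σ̂ = s̄ / c₄ = 75.8571 / 0.9650 = 78.6084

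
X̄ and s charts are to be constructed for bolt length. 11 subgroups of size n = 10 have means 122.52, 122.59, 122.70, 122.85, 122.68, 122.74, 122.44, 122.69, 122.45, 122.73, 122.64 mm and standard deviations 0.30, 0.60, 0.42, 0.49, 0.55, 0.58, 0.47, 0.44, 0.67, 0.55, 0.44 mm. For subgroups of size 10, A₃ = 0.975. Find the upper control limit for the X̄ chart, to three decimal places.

123.127

X̄̄ = (122.52 + 122.59 + 122.70 + 122.85 + 122.68 + 122.74 + 122.44 + 122.69 + 122.45 + 122.73 + 122.64) / 11 = 122.6391
s̄ = (0.30 + 0.60 + 0.42 + 0.49 + 0.55 + 0.58 + 0.47 + 0.44 + 0.67 + 0.55 + 0.44) / 11 = 0.5009
UCL = X̄̄ + A₃·s̄ = 122.6391 + 0.975 × 0.5009 = 123.1275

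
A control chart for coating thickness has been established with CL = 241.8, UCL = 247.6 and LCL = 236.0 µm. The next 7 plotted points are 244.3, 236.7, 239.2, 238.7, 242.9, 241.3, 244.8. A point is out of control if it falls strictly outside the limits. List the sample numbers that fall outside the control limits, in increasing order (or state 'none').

none

All 7 points lie within [236.0, 247.6].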